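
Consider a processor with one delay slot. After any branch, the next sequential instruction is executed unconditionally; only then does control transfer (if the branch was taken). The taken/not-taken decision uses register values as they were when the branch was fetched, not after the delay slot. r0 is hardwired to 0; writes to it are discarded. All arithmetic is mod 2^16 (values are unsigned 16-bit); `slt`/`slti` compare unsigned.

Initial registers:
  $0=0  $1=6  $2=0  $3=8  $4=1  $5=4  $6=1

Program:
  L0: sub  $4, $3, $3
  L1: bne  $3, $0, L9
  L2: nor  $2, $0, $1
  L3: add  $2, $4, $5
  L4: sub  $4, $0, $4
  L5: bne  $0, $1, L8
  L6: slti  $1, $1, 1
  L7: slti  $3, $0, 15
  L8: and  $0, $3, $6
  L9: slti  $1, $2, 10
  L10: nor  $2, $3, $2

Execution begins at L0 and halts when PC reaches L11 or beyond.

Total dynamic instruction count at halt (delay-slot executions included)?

5

#0 sub  $4, $3, $3 ; 0/6/0/8/0/4/1
#1 bne  $3, $0, L9 ; 0/6/0/8/0/4/1 ; →target
#2 nor  $2, $0, $1 ; 0/6/65529/8/0/4/1
#9 slti  $1, $2, 10 ; 0/0/65529/8/0/4/1
#10 nor  $2, $3, $2 ; 0/0/6/8/0/4/1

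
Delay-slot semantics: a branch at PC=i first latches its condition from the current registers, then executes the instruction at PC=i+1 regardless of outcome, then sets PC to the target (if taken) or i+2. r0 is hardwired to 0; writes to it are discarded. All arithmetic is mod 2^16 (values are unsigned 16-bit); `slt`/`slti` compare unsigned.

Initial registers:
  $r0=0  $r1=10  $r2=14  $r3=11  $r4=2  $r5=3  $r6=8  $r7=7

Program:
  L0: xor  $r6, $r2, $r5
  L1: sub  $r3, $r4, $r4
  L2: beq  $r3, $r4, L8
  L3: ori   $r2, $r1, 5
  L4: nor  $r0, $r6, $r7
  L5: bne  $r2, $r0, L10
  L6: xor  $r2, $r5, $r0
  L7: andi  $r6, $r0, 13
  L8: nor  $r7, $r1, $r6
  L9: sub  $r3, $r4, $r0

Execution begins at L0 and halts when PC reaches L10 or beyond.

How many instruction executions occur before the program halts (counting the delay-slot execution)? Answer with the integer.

#0 xor  $r6, $r2, $r5 ; 0/10/14/11/2/3/13/7
#1 sub  $r3, $r4, $r4 ; 0/10/14/0/2/3/13/7
#2 beq  $r3, $r4, L8 ; 0/10/14/0/2/3/13/7 ; →fallthru
#3 ori   $r2, $r1, 5 ; 0/10/15/0/2/3/13/7
#4 nor  $r0, $r6, $r7 ; 0/10/15/0/2/3/13/7
#5 bne  $r2, $r0, L10 ; 0/10/15/0/2/3/13/7 ; →target
#6 xor  $r2, $r5, $r0 ; 0/10/3/0/2/3/13/7

7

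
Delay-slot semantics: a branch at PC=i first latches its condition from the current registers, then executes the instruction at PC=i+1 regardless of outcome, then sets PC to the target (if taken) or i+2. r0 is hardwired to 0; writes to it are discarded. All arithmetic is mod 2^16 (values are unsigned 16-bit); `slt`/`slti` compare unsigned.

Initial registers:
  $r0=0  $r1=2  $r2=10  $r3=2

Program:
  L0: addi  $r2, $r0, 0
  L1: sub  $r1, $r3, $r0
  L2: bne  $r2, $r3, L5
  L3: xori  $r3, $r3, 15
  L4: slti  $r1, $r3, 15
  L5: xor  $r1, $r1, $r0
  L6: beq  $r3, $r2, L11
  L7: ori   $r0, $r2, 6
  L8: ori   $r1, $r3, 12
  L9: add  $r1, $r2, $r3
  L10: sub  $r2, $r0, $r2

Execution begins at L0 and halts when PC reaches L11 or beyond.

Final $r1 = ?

  step pc=0: addi  $r2, $r0, 0  regs=(0,2,0,2)
  step pc=1: sub  $r1, $r3, $r0  regs=(0,2,0,2)
  step pc=2: bne  $r2, $r3, L5  cond=T  regs=(0,2,0,2)
  step pc=3: xori  $r3, $r3, 15  regs=(0,2,0,13)
  step pc=5: xor  $r1, $r1, $r0  regs=(0,2,0,13)
  step pc=6: beq  $r3, $r2, L11  cond=F  regs=(0,2,0,13)
  step pc=7: ori   $r0, $r2, 6  regs=(0,2,0,13)
  step pc=8: ori   $r1, $r3, 12  regs=(0,13,0,13)
  step pc=9: add  $r1, $r2, $r3  regs=(0,13,0,13)
  step pc=10: sub  $r2, $r0, $r2  regs=(0,13,0,13)

13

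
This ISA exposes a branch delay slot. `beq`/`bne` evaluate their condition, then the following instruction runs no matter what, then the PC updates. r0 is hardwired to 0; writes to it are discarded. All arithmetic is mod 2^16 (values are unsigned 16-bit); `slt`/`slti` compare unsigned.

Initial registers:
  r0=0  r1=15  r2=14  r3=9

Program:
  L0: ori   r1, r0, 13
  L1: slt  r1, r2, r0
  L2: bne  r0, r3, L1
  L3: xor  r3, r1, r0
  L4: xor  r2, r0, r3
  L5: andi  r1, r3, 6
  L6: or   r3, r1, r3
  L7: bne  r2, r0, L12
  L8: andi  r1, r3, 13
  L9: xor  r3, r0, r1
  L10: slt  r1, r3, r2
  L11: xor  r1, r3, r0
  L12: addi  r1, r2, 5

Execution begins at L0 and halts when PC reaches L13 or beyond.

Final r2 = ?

PC=0  ori   r1, r0, 13       | r0=0 r1=13 r2=14 r3=9
PC=1  slt  r1, r2, r0        | r0=0 r1=0 r2=14 r3=9
PC=2  bne  r0, r3, L1        | r0=0 r1=0 r2=14 r3=9  [TAKEN]
PC=3  xor  r3, r1, r0        | r0=0 r1=0 r2=14 r3=0
PC=1  slt  r1, r2, r0        | r0=0 r1=0 r2=14 r3=0
PC=2  bne  r0, r3, L1        | r0=0 r1=0 r2=14 r3=0  [not taken]
PC=3  xor  r3, r1, r0        | r0=0 r1=0 r2=14 r3=0
PC=4  xor  r2, r0, r3        | r0=0 r1=0 r2=0 r3=0
PC=5  andi  r1, r3, 6        | r0=0 r1=0 r2=0 r3=0
PC=6  or   r3, r1, r3        | r0=0 r1=0 r2=0 r3=0
PC=7  bne  r2, r0, L12       | r0=0 r1=0 r2=0 r3=0  [not taken]
PC=8  andi  r1, r3, 13       | r0=0 r1=0 r2=0 r3=0
PC=9  xor  r3, r0, r1        | r0=0 r1=0 r2=0 r3=0
PC=10 slt  r1, r3, r2        | r0=0 r1=0 r2=0 r3=0
PC=11 xor  r1, r3, r0        | r0=0 r1=0 r2=0 r3=0
PC=12 addi  r1, r2, 5        | r0=0 r1=5 r2=0 r3=0

0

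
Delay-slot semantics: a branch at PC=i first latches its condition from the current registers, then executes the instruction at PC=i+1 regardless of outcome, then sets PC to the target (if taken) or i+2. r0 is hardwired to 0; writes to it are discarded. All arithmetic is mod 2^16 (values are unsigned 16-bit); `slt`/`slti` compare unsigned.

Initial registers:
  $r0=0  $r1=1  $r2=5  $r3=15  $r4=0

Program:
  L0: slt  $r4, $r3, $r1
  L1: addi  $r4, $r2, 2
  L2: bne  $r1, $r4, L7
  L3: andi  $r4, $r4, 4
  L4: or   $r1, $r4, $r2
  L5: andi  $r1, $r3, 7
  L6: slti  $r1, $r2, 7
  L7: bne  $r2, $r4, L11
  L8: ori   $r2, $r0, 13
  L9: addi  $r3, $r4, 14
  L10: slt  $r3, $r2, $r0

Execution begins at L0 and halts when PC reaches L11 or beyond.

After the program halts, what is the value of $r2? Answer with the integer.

13

[0] slt  $r4, $r3, $r1  →  {$r0:0, $r1:1, $r2:5, $r3:15, $r4:0}
[1] addi  $r4, $r2, 2  →  {$r0:0, $r1:1, $r2:5, $r3:15, $r4:7}
[2] bne  $r1, $r4, L7  →  {$r0:0, $r1:1, $r2:5, $r3:15, $r4:7}  ⟨branch taken⟩
[3] andi  $r4, $r4, 4  →  {$r0:0, $r1:1, $r2:5, $r3:15, $r4:4}
[7] bne  $r2, $r4, L11  →  {$r0:0, $r1:1, $r2:5, $r3:15, $r4:4}  ⟨branch taken⟩
[8] ori   $r2, $r0, 13  →  {$r0:0, $r1:1, $r2:13, $r3:15, $r4:4}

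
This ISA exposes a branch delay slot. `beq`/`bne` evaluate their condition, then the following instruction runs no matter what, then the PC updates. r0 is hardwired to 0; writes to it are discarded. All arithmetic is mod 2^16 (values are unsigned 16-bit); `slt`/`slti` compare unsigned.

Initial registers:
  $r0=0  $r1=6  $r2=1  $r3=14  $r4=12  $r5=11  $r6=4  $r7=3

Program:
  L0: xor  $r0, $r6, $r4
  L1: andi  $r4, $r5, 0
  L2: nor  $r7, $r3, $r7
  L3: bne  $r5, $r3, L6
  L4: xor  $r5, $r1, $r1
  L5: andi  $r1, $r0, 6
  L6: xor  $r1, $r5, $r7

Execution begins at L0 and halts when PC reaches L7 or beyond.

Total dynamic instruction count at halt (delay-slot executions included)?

[0] xor  $r0, $r6, $r4  →  {$r0:0, $r1:6, $r2:1, $r3:14, $r4:12, $r5:11, $r6:4, $r7:3}
[1] andi  $r4, $r5, 0  →  {$r0:0, $r1:6, $r2:1, $r3:14, $r4:0, $r5:11, $r6:4, $r7:3}
[2] nor  $r7, $r3, $r7  →  {$r0:0, $r1:6, $r2:1, $r3:14, $r4:0, $r5:11, $r6:4, $r7:65520}
[3] bne  $r5, $r3, L6  →  {$r0:0, $r1:6, $r2:1, $r3:14, $r4:0, $r5:11, $r6:4, $r7:65520}  ⟨branch taken⟩
[4] xor  $r5, $r1, $r1  →  {$r0:0, $r1:6, $r2:1, $r3:14, $r4:0, $r5:0, $r6:4, $r7:65520}
[6] xor  $r1, $r5, $r7  →  {$r0:0, $r1:65520, $r2:1, $r3:14, $r4:0, $r5:0, $r6:4, $r7:65520}

6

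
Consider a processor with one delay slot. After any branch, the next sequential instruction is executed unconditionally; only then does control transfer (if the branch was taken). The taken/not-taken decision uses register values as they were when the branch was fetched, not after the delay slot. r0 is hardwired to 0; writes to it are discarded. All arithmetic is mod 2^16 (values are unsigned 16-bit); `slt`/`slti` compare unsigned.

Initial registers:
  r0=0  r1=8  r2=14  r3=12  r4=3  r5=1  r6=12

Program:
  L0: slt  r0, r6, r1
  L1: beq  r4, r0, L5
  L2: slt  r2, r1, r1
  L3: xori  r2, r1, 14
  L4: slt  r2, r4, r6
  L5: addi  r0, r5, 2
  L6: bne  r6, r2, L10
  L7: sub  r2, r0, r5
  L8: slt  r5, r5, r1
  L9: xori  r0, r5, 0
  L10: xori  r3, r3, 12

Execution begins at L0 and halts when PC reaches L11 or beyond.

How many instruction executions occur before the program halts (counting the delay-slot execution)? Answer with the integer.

[0] slt  r0, r6, r1  →  {r0:0, r1:8, r2:14, r3:12, r4:3, r5:1, r6:12}
[1] beq  r4, r0, L5  →  {r0:0, r1:8, r2:14, r3:12, r4:3, r5:1, r6:12}  ⟨branch fallthrough⟩
[2] slt  r2, r1, r1  →  {r0:0, r1:8, r2:0, r3:12, r4:3, r5:1, r6:12}
[3] xori  r2, r1, 14  →  {r0:0, r1:8, r2:6, r3:12, r4:3, r5:1, r6:12}
[4] slt  r2, r4, r6  →  {r0:0, r1:8, r2:1, r3:12, r4:3, r5:1, r6:12}
[5] addi  r0, r5, 2  →  {r0:0, r1:8, r2:1, r3:12, r4:3, r5:1, r6:12}
[6] bne  r6, r2, L10  →  {r0:0, r1:8, r2:1, r3:12, r4:3, r5:1, r6:12}  ⟨branch taken⟩
[7] sub  r2, r0, r5  →  {r0:0, r1:8, r2:65535, r3:12, r4:3, r5:1, r6:12}
[10] xori  r3, r3, 12  →  {r0:0, r1:8, r2:65535, r3:0, r4:3, r5:1, r6:12}

9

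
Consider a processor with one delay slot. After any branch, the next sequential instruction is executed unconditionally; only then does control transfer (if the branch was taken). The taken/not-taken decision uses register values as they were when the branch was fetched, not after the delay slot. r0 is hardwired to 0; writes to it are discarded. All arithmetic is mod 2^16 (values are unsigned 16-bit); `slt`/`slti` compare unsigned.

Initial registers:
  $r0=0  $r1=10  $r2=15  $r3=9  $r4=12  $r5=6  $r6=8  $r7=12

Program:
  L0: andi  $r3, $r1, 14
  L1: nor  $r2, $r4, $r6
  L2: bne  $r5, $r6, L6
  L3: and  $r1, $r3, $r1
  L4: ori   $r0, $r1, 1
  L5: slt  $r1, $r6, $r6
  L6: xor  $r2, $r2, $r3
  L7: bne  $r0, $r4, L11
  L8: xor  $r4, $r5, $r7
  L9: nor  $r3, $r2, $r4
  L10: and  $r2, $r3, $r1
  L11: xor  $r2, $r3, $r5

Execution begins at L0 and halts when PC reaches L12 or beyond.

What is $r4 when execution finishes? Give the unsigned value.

10

#0 andi  $r3, $r1, 14 ; 0/10/15/10/12/6/8/12
#1 nor  $r2, $r4, $r6 ; 0/10/65523/10/12/6/8/12
#2 bne  $r5, $r6, L6 ; 0/10/65523/10/12/6/8/12 ; →target
#3 and  $r1, $r3, $r1 ; 0/10/65523/10/12/6/8/12
#6 xor  $r2, $r2, $r3 ; 0/10/65529/10/12/6/8/12
#7 bne  $r0, $r4, L11 ; 0/10/65529/10/12/6/8/12 ; →target
#8 xor  $r4, $r5, $r7 ; 0/10/65529/10/10/6/8/12
#11 xor  $r2, $r3, $r5 ; 0/10/12/10/10/6/8/12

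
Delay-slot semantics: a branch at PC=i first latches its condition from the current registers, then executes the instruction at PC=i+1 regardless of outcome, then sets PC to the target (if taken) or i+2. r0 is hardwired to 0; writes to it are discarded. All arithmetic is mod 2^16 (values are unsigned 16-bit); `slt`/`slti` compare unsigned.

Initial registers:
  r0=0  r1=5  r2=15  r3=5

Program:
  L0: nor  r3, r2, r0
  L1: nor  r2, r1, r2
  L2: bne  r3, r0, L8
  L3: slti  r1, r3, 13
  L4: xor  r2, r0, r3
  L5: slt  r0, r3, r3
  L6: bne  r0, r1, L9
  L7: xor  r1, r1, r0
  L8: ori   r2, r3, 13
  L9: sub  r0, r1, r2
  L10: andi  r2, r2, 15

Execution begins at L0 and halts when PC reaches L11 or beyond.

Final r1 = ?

  step pc=0: nor  r3, r2, r0  regs=(0,5,15,65520)
  step pc=1: nor  r2, r1, r2  regs=(0,5,65520,65520)
  step pc=2: bne  r3, r0, L8  cond=T  regs=(0,5,65520,65520)
  step pc=3: slti  r1, r3, 13  regs=(0,0,65520,65520)
  step pc=8: ori   r2, r3, 13  regs=(0,0,65533,65520)
  step pc=9: sub  r0, r1, r2  regs=(0,0,65533,65520)
  step pc=10: andi  r2, r2, 15  regs=(0,0,13,65520)

0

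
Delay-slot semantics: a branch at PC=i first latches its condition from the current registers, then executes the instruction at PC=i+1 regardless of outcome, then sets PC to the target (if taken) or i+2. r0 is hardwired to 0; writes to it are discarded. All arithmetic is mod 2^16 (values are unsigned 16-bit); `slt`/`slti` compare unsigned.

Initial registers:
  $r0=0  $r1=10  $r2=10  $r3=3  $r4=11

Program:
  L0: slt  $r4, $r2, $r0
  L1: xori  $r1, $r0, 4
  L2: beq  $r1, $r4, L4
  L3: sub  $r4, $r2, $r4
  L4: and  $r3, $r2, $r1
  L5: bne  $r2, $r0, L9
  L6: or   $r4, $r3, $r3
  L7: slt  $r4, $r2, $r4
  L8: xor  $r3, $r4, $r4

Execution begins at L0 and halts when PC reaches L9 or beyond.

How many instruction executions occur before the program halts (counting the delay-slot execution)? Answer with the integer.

#0 slt  $r4, $r2, $r0 ; 0/10/10/3/0
#1 xori  $r1, $r0, 4 ; 0/4/10/3/0
#2 beq  $r1, $r4, L4 ; 0/4/10/3/0 ; →fallthru
#3 sub  $r4, $r2, $r4 ; 0/4/10/3/10
#4 and  $r3, $r2, $r1 ; 0/4/10/0/10
#5 bne  $r2, $r0, L9 ; 0/4/10/0/10 ; →target
#6 or   $r4, $r3, $r3 ; 0/4/10/0/0

7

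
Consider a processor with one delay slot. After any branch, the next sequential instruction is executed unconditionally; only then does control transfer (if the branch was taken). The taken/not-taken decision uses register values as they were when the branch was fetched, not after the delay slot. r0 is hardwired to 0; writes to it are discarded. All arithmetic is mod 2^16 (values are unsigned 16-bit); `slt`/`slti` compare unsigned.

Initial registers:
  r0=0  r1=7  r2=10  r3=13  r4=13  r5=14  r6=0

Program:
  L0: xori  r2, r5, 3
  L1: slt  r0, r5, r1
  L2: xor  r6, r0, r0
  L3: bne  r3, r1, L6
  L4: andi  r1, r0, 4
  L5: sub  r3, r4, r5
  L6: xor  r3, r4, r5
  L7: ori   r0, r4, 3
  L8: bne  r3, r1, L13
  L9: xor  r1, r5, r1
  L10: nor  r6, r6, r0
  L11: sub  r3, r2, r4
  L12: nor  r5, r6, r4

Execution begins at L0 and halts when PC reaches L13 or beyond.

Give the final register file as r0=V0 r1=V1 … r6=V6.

PC=0  xori  r2, r5, 3        | r0=0 r1=7 r2=13 r3=13 r4=13 r5=14 r6=0
PC=1  slt  r0, r5, r1        | r0=0 r1=7 r2=13 r3=13 r4=13 r5=14 r6=0
PC=2  xor  r6, r0, r0        | r0=0 r1=7 r2=13 r3=13 r4=13 r5=14 r6=0
PC=3  bne  r3, r1, L6        | r0=0 r1=7 r2=13 r3=13 r4=13 r5=14 r6=0  [TAKEN]
PC=4  andi  r1, r0, 4        | r0=0 r1=0 r2=13 r3=13 r4=13 r5=14 r6=0
PC=6  xor  r3, r4, r5        | r0=0 r1=0 r2=13 r3=3 r4=13 r5=14 r6=0
PC=7  ori   r0, r4, 3        | r0=0 r1=0 r2=13 r3=3 r4=13 r5=14 r6=0
PC=8  bne  r3, r1, L13       | r0=0 r1=0 r2=13 r3=3 r4=13 r5=14 r6=0  [TAKEN]
PC=9  xor  r1, r5, r1        | r0=0 r1=14 r2=13 r3=3 r4=13 r5=14 r6=0

r0=0 r1=14 r2=13 r3=3 r4=13 r5=14 r6=0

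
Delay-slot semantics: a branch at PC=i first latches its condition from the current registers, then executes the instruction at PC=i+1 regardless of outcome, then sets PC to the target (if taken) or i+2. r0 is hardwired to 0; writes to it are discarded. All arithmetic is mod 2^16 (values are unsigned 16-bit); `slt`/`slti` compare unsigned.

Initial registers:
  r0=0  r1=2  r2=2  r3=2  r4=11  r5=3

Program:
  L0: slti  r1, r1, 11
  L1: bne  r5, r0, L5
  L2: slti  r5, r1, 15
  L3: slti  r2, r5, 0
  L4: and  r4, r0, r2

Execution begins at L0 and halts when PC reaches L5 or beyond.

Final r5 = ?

  step pc=0: slti  r1, r1, 11  regs=(0,1,2,2,11,3)
  step pc=1: bne  r5, r0, L5  cond=T  regs=(0,1,2,2,11,3)
  step pc=2: slti  r5, r1, 15  regs=(0,1,2,2,11,1)

1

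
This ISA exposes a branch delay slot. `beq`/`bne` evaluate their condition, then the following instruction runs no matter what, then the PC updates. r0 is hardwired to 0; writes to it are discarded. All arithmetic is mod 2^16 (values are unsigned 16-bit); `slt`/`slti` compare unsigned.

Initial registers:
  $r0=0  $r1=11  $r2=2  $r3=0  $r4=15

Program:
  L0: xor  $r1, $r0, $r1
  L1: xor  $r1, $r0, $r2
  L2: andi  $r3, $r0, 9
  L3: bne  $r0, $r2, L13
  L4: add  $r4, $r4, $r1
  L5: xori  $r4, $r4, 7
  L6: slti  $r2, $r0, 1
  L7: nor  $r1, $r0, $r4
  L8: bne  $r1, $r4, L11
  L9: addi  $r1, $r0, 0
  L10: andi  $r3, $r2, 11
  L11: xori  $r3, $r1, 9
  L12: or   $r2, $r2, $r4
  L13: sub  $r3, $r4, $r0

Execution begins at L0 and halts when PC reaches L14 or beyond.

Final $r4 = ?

  step pc=0: xor  $r1, $r0, $r1  regs=(0,11,2,0,15)
  step pc=1: xor  $r1, $r0, $r2  regs=(0,2,2,0,15)
  step pc=2: andi  $r3, $r0, 9  regs=(0,2,2,0,15)
  step pc=3: bne  $r0, $r2, L13  cond=T  regs=(0,2,2,0,15)
  step pc=4: add  $r4, $r4, $r1  regs=(0,2,2,0,17)
  step pc=13: sub  $r3, $r4, $r0  regs=(0,2,2,17,17)

17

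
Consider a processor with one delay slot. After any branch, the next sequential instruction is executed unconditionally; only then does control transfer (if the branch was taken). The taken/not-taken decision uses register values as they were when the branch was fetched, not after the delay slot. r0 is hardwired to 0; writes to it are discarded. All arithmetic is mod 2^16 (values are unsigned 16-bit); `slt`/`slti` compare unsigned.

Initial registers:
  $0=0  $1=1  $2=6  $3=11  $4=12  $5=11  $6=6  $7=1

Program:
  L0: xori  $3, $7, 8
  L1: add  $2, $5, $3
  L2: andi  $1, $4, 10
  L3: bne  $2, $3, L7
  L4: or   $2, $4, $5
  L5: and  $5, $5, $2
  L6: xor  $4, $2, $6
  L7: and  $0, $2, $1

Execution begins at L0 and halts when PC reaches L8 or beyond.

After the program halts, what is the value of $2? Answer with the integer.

15

  step pc=0: xori  $3, $7, 8  regs=(0,1,6,9,12,11,6,1)
  step pc=1: add  $2, $5, $3  regs=(0,1,20,9,12,11,6,1)
  step pc=2: andi  $1, $4, 10  regs=(0,8,20,9,12,11,6,1)
  step pc=3: bne  $2, $3, L7  cond=T  regs=(0,8,20,9,12,11,6,1)
  step pc=4: or   $2, $4, $5  regs=(0,8,15,9,12,11,6,1)
  step pc=7: and  $0, $2, $1  regs=(0,8,15,9,12,11,6,1)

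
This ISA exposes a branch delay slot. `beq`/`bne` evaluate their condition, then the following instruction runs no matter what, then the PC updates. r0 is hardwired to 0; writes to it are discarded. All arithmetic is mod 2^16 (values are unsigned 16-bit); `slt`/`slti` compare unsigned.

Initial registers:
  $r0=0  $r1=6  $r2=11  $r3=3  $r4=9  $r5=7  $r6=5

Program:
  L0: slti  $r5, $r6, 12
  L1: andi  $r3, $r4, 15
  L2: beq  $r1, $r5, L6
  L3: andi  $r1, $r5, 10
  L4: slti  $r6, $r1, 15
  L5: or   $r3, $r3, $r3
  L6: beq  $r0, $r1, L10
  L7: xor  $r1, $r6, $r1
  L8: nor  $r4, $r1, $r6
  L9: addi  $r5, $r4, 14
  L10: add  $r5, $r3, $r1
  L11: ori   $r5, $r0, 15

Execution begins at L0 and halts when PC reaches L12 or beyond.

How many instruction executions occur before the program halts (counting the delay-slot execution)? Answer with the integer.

10

  step pc=0: slti  $r5, $r6, 12  regs=(0,6,11,3,9,1,5)
  step pc=1: andi  $r3, $r4, 15  regs=(0,6,11,9,9,1,5)
  step pc=2: beq  $r1, $r5, L6  cond=F  regs=(0,6,11,9,9,1,5)
  step pc=3: andi  $r1, $r5, 10  regs=(0,0,11,9,9,1,5)
  step pc=4: slti  $r6, $r1, 15  regs=(0,0,11,9,9,1,1)
  step pc=5: or   $r3, $r3, $r3  regs=(0,0,11,9,9,1,1)
  step pc=6: beq  $r0, $r1, L10  cond=T  regs=(0,0,11,9,9,1,1)
  step pc=7: xor  $r1, $r6, $r1  regs=(0,1,11,9,9,1,1)
  step pc=10: add  $r5, $r3, $r1  regs=(0,1,11,9,9,10,1)
  step pc=11: ori   $r5, $r0, 15  regs=(0,1,11,9,9,15,1)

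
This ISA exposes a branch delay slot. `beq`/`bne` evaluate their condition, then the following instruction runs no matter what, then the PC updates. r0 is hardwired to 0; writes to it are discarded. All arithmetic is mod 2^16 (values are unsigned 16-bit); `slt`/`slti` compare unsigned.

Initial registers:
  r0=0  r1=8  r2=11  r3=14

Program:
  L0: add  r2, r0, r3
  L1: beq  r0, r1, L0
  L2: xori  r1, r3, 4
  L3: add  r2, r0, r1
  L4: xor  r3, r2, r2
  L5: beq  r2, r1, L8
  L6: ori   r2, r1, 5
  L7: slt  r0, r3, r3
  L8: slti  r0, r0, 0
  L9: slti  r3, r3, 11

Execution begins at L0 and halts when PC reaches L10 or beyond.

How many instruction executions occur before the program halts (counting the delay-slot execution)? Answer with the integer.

9

#0 add  r2, r0, r3 ; 0/8/14/14
#1 beq  r0, r1, L0 ; 0/8/14/14 ; →fallthru
#2 xori  r1, r3, 4 ; 0/10/14/14
#3 add  r2, r0, r1 ; 0/10/10/14
#4 xor  r3, r2, r2 ; 0/10/10/0
#5 beq  r2, r1, L8 ; 0/10/10/0 ; →target
#6 ori   r2, r1, 5 ; 0/10/15/0
#8 slti  r0, r0, 0 ; 0/10/15/0
#9 slti  r3, r3, 11 ; 0/10/15/1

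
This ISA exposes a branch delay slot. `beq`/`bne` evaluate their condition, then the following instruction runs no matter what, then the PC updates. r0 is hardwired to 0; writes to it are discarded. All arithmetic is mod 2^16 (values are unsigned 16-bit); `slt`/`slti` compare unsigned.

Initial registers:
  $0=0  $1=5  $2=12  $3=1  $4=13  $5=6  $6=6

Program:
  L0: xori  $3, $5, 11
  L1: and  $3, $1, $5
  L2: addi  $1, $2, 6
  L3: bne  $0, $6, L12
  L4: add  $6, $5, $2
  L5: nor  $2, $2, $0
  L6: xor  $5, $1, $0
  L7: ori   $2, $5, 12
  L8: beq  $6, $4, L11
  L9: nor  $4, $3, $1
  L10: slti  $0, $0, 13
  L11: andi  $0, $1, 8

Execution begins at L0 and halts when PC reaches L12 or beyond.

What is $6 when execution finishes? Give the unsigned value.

18

[0] xori  $3, $5, 11  →  {$0:0, $1:5, $2:12, $3:13, $4:13, $5:6, $6:6}
[1] and  $3, $1, $5  →  {$0:0, $1:5, $2:12, $3:4, $4:13, $5:6, $6:6}
[2] addi  $1, $2, 6  →  {$0:0, $1:18, $2:12, $3:4, $4:13, $5:6, $6:6}
[3] bne  $0, $6, L12  →  {$0:0, $1:18, $2:12, $3:4, $4:13, $5:6, $6:6}  ⟨branch taken⟩
[4] add  $6, $5, $2  →  {$0:0, $1:18, $2:12, $3:4, $4:13, $5:6, $6:18}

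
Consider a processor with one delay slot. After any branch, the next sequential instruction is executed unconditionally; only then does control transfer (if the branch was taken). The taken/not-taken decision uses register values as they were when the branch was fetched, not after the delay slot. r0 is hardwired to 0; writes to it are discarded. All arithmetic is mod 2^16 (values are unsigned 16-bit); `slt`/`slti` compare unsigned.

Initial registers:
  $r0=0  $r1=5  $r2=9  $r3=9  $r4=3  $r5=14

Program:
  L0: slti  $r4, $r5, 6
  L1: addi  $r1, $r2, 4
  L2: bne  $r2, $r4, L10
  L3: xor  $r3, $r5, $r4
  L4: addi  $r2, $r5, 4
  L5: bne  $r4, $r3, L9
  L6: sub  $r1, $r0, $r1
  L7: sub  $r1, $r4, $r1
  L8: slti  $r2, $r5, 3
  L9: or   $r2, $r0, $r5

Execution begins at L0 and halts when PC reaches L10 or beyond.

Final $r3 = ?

[0] slti  $r4, $r5, 6  →  {$r0:0, $r1:5, $r2:9, $r3:9, $r4:0, $r5:14}
[1] addi  $r1, $r2, 4  →  {$r0:0, $r1:13, $r2:9, $r3:9, $r4:0, $r5:14}
[2] bne  $r2, $r4, L10  →  {$r0:0, $r1:13, $r2:9, $r3:9, $r4:0, $r5:14}  ⟨branch taken⟩
[3] xor  $r3, $r5, $r4  →  {$r0:0, $r1:13, $r2:9, $r3:14, $r4:0, $r5:14}

14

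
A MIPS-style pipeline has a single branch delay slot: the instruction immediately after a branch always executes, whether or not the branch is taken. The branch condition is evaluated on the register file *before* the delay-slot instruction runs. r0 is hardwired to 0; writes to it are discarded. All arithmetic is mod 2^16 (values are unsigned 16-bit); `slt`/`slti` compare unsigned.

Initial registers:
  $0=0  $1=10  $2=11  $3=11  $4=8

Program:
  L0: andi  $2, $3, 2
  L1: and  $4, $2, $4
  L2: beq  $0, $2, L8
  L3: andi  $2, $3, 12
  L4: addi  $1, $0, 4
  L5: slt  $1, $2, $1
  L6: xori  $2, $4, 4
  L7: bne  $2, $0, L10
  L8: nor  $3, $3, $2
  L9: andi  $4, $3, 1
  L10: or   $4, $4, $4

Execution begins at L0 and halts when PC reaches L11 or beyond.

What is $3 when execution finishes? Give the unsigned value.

[0] andi  $2, $3, 2  →  {$0:0, $1:10, $2:2, $3:11, $4:8}
[1] and  $4, $2, $4  →  {$0:0, $1:10, $2:2, $3:11, $4:0}
[2] beq  $0, $2, L8  →  {$0:0, $1:10, $2:2, $3:11, $4:0}  ⟨branch fallthrough⟩
[3] andi  $2, $3, 12  →  {$0:0, $1:10, $2:8, $3:11, $4:0}
[4] addi  $1, $0, 4  →  {$0:0, $1:4, $2:8, $3:11, $4:0}
[5] slt  $1, $2, $1  →  {$0:0, $1:0, $2:8, $3:11, $4:0}
[6] xori  $2, $4, 4  →  {$0:0, $1:0, $2:4, $3:11, $4:0}
[7] bne  $2, $0, L10  →  {$0:0, $1:0, $2:4, $3:11, $4:0}  ⟨branch taken⟩
[8] nor  $3, $3, $2  →  {$0:0, $1:0, $2:4, $3:65520, $4:0}
[10] or   $4, $4, $4  →  {$0:0, $1:0, $2:4, $3:65520, $4:0}

65520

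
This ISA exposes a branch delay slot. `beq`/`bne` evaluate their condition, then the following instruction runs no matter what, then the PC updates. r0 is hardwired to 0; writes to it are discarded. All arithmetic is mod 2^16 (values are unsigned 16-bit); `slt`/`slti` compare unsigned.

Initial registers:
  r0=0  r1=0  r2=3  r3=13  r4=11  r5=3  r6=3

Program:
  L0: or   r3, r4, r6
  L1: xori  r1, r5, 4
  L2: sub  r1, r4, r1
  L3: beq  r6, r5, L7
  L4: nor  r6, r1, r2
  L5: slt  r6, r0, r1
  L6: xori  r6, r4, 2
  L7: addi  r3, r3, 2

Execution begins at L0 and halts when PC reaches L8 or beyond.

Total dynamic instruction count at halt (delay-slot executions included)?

6

#0 or   r3, r4, r6 ; 0/0/3/11/11/3/3
#1 xori  r1, r5, 4 ; 0/7/3/11/11/3/3
#2 sub  r1, r4, r1 ; 0/4/3/11/11/3/3
#3 beq  r6, r5, L7 ; 0/4/3/11/11/3/3 ; →target
#4 nor  r6, r1, r2 ; 0/4/3/11/11/3/65528
#7 addi  r3, r3, 2 ; 0/4/3/13/11/3/65528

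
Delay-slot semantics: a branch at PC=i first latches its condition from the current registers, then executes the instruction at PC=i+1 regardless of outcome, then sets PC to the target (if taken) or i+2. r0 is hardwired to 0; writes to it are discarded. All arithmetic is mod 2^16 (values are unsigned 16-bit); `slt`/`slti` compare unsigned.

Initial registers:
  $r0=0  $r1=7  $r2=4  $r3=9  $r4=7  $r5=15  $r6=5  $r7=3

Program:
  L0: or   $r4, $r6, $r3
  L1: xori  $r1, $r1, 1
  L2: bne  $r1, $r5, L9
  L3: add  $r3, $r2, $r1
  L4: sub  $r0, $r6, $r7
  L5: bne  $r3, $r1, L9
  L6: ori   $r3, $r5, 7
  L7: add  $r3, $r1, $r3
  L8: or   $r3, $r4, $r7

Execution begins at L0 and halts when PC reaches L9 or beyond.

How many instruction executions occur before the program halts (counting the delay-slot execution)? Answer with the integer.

4

[0] or   $r4, $r6, $r3  →  {$r0:0, $r1:7, $r2:4, $r3:9, $r4:13, $r5:15, $r6:5, $r7:3}
[1] xori  $r1, $r1, 1  →  {$r0:0, $r1:6, $r2:4, $r3:9, $r4:13, $r5:15, $r6:5, $r7:3}
[2] bne  $r1, $r5, L9  →  {$r0:0, $r1:6, $r2:4, $r3:9, $r4:13, $r5:15, $r6:5, $r7:3}  ⟨branch taken⟩
[3] add  $r3, $r2, $r1  →  {$r0:0, $r1:6, $r2:4, $r3:10, $r4:13, $r5:15, $r6:5, $r7:3}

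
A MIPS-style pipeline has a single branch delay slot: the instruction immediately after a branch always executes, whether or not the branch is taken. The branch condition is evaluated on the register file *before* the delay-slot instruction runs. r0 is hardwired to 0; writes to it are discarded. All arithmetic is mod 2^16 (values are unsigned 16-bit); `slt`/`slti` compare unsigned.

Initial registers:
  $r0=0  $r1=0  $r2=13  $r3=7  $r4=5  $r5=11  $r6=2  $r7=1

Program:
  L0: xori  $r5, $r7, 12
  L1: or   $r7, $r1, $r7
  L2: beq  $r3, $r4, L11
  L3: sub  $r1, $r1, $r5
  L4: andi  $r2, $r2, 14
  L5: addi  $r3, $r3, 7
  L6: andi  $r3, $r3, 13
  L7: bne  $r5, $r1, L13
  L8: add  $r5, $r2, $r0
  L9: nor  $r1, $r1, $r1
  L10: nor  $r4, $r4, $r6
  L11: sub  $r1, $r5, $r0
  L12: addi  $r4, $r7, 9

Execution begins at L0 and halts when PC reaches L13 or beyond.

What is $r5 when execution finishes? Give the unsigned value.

12

[0] xori  $r5, $r7, 12  →  {$r0:0, $r1:0, $r2:13, $r3:7, $r4:5, $r5:13, $r6:2, $r7:1}
[1] or   $r7, $r1, $r7  →  {$r0:0, $r1:0, $r2:13, $r3:7, $r4:5, $r5:13, $r6:2, $r7:1}
[2] beq  $r3, $r4, L11  →  {$r0:0, $r1:0, $r2:13, $r3:7, $r4:5, $r5:13, $r6:2, $r7:1}  ⟨branch fallthrough⟩
[3] sub  $r1, $r1, $r5  →  {$r0:0, $r1:65523, $r2:13, $r3:7, $r4:5, $r5:13, $r6:2, $r7:1}
[4] andi  $r2, $r2, 14  →  {$r0:0, $r1:65523, $r2:12, $r3:7, $r4:5, $r5:13, $r6:2, $r7:1}
[5] addi  $r3, $r3, 7  →  {$r0:0, $r1:65523, $r2:12, $r3:14, $r4:5, $r5:13, $r6:2, $r7:1}
[6] andi  $r3, $r3, 13  →  {$r0:0, $r1:65523, $r2:12, $r3:12, $r4:5, $r5:13, $r6:2, $r7:1}
[7] bne  $r5, $r1, L13  →  {$r0:0, $r1:65523, $r2:12, $r3:12, $r4:5, $r5:13, $r6:2, $r7:1}  ⟨branch taken⟩
[8] add  $r5, $r2, $r0  →  {$r0:0, $r1:65523, $r2:12, $r3:12, $r4:5, $r5:12, $r6:2, $r7:1}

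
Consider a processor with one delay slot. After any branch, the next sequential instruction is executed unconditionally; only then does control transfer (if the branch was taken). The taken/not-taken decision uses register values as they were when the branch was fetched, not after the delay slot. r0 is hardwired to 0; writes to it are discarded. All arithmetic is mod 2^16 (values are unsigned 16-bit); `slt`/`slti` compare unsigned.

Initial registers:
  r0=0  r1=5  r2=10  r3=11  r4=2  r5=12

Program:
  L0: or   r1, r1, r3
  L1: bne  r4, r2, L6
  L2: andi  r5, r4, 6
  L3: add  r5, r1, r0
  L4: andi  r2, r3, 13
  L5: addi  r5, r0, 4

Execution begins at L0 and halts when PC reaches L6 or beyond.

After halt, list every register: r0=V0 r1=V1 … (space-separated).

PC=0  or   r1, r1, r3        | r0=0 r1=15 r2=10 r3=11 r4=2 r5=12
PC=1  bne  r4, r2, L6        | r0=0 r1=15 r2=10 r3=11 r4=2 r5=12  [TAKEN]
PC=2  andi  r5, r4, 6        | r0=0 r1=15 r2=10 r3=11 r4=2 r5=2

r0=0 r1=15 r2=10 r3=11 r4=2 r5=2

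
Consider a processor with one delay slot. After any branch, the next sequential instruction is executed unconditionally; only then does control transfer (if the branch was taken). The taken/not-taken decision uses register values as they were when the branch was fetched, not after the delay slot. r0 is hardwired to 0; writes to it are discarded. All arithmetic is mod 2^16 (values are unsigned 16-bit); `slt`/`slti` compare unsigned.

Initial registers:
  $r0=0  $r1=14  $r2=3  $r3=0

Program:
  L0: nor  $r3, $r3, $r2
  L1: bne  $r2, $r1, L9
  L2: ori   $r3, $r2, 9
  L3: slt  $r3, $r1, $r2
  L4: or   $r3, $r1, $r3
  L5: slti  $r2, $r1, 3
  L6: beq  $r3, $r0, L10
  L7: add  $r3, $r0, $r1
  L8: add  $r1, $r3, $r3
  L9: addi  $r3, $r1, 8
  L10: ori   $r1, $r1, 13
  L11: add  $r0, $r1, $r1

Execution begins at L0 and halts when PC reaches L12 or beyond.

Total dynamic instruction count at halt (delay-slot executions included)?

  step pc=0: nor  $r3, $r3, $r2  regs=(0,14,3,65532)
  step pc=1: bne  $r2, $r1, L9  cond=T  regs=(0,14,3,65532)
  step pc=2: ori   $r3, $r2, 9  regs=(0,14,3,11)
  step pc=9: addi  $r3, $r1, 8  regs=(0,14,3,22)
  step pc=10: ori   $r1, $r1, 13  regs=(0,15,3,22)
  step pc=11: add  $r0, $r1, $r1  regs=(0,15,3,22)

6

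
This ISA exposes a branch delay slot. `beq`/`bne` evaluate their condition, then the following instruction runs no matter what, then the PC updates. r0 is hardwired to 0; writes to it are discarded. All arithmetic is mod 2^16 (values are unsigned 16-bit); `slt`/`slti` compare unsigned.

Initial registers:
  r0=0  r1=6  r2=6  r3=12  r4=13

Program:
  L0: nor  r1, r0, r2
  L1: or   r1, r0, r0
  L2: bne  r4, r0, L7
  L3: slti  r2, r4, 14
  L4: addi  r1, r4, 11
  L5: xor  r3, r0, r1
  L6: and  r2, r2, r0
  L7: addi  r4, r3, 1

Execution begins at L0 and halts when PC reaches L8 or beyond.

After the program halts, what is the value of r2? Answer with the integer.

1

  step pc=0: nor  r1, r0, r2  regs=(0,65529,6,12,13)
  step pc=1: or   r1, r0, r0  regs=(0,0,6,12,13)
  step pc=2: bne  r4, r0, L7  cond=T  regs=(0,0,6,12,13)
  step pc=3: slti  r2, r4, 14  regs=(0,0,1,12,13)
  step pc=7: addi  r4, r3, 1  regs=(0,0,1,12,13)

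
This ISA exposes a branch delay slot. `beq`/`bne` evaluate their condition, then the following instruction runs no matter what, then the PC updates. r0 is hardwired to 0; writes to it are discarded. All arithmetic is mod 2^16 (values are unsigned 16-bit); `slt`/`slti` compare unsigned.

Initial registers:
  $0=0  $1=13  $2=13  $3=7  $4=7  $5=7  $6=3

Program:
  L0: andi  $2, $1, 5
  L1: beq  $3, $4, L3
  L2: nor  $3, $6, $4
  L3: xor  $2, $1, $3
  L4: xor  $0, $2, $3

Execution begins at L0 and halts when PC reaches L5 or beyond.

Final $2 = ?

65525

[0] andi  $2, $1, 5  →  {$0:0, $1:13, $2:5, $3:7, $4:7, $5:7, $6:3}
[1] beq  $3, $4, L3  →  {$0:0, $1:13, $2:5, $3:7, $4:7, $5:7, $6:3}  ⟨branch taken⟩
[2] nor  $3, $6, $4  →  {$0:0, $1:13, $2:5, $3:65528, $4:7, $5:7, $6:3}
[3] xor  $2, $1, $3  →  {$0:0, $1:13, $2:65525, $3:65528, $4:7, $5:7, $6:3}
[4] xor  $0, $2, $3  →  {$0:0, $1:13, $2:65525, $3:65528, $4:7, $5:7, $6:3}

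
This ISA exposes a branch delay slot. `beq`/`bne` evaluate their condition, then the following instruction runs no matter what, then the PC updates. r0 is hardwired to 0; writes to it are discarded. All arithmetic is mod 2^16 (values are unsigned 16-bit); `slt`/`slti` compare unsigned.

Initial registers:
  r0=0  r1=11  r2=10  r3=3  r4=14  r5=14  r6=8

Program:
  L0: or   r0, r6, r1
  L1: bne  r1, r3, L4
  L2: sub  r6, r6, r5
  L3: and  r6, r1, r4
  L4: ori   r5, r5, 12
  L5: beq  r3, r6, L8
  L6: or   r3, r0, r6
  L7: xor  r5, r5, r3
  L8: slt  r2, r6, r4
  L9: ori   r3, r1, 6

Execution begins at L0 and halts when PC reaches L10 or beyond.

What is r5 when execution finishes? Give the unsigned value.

PC=0  or   r0, r6, r1        | r0=0 r1=11 r2=10 r3=3 r4=14 r5=14 r6=8
PC=1  bne  r1, r3, L4        | r0=0 r1=11 r2=10 r3=3 r4=14 r5=14 r6=8  [TAKEN]
PC=2  sub  r6, r6, r5        | r0=0 r1=11 r2=10 r3=3 r4=14 r5=14 r6=65530
PC=4  ori   r5, r5, 12       | r0=0 r1=11 r2=10 r3=3 r4=14 r5=14 r6=65530
PC=5  beq  r3, r6, L8        | r0=0 r1=11 r2=10 r3=3 r4=14 r5=14 r6=65530  [not taken]
PC=6  or   r3, r0, r6        | r0=0 r1=11 r2=10 r3=65530 r4=14 r5=14 r6=65530
PC=7  xor  r5, r5, r3        | r0=0 r1=11 r2=10 r3=65530 r4=14 r5=65524 r6=65530
PC=8  slt  r2, r6, r4        | r0=0 r1=11 r2=0 r3=65530 r4=14 r5=65524 r6=65530
PC=9  ori   r3, r1, 6        | r0=0 r1=11 r2=0 r3=15 r4=14 r5=65524 r6=65530

65524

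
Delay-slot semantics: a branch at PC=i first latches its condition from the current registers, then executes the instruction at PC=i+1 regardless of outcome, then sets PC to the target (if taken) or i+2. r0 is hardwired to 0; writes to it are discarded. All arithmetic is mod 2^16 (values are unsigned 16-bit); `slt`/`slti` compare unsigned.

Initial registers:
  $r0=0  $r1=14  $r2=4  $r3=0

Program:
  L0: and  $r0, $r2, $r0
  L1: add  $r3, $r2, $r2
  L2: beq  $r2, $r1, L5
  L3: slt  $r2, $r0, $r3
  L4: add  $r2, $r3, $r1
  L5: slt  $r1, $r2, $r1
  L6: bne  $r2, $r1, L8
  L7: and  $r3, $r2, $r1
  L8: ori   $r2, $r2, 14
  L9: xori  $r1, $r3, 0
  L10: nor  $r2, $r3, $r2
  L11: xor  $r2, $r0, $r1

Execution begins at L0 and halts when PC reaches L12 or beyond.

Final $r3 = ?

0

[0] and  $r0, $r2, $r0  →  {$r0:0, $r1:14, $r2:4, $r3:0}
[1] add  $r3, $r2, $r2  →  {$r0:0, $r1:14, $r2:4, $r3:8}
[2] beq  $r2, $r1, L5  →  {$r0:0, $r1:14, $r2:4, $r3:8}  ⟨branch fallthrough⟩
[3] slt  $r2, $r0, $r3  →  {$r0:0, $r1:14, $r2:1, $r3:8}
[4] add  $r2, $r3, $r1  →  {$r0:0, $r1:14, $r2:22, $r3:8}
[5] slt  $r1, $r2, $r1  →  {$r0:0, $r1:0, $r2:22, $r3:8}
[6] bne  $r2, $r1, L8  →  {$r0:0, $r1:0, $r2:22, $r3:8}  ⟨branch taken⟩
[7] and  $r3, $r2, $r1  →  {$r0:0, $r1:0, $r2:22, $r3:0}
[8] ori   $r2, $r2, 14  →  {$r0:0, $r1:0, $r2:30, $r3:0}
[9] xori  $r1, $r3, 0  →  {$r0:0, $r1:0, $r2:30, $r3:0}
[10] nor  $r2, $r3, $r2  →  {$r0:0, $r1:0, $r2:65505, $r3:0}
[11] xor  $r2, $r0, $r1  →  {$r0:0, $r1:0, $r2:0, $r3:0}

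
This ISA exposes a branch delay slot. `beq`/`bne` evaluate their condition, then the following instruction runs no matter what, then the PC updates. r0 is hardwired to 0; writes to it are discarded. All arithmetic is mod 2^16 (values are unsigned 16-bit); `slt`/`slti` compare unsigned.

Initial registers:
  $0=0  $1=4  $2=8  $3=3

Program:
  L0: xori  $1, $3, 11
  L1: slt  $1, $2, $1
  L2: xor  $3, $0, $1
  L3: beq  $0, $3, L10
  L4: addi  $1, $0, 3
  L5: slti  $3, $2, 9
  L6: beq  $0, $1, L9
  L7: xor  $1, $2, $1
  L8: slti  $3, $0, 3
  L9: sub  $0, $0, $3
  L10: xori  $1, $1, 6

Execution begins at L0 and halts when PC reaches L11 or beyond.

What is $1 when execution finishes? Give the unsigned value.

5

PC=0  xori  $1, $3, 11       | $0=0 $1=8 $2=8 $3=3
PC=1  slt  $1, $2, $1        | $0=0 $1=0 $2=8 $3=3
PC=2  xor  $3, $0, $1        | $0=0 $1=0 $2=8 $3=0
PC=3  beq  $0, $3, L10       | $0=0 $1=0 $2=8 $3=0  [TAKEN]
PC=4  addi  $1, $0, 3        | $0=0 $1=3 $2=8 $3=0
PC=10 xori  $1, $1, 6        | $0=0 $1=5 $2=8 $3=0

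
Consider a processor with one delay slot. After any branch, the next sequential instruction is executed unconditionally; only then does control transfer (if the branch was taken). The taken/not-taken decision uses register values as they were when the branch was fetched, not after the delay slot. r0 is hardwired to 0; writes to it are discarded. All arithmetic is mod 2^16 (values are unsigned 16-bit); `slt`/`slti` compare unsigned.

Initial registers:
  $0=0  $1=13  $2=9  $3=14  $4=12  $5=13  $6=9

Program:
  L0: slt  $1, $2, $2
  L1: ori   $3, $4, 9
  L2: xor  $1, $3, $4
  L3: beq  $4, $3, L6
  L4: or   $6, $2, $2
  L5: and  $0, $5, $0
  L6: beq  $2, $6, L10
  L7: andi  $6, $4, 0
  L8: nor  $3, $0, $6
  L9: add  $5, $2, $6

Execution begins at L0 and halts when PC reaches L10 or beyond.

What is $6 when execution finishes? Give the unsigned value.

[0] slt  $1, $2, $2  →  {$0:0, $1:0, $2:9, $3:14, $4:12, $5:13, $6:9}
[1] ori   $3, $4, 9  →  {$0:0, $1:0, $2:9, $3:13, $4:12, $5:13, $6:9}
[2] xor  $1, $3, $4  →  {$0:0, $1:1, $2:9, $3:13, $4:12, $5:13, $6:9}
[3] beq  $4, $3, L6  →  {$0:0, $1:1, $2:9, $3:13, $4:12, $5:13, $6:9}  ⟨branch fallthrough⟩
[4] or   $6, $2, $2  →  {$0:0, $1:1, $2:9, $3:13, $4:12, $5:13, $6:9}
[5] and  $0, $5, $0  →  {$0:0, $1:1, $2:9, $3:13, $4:12, $5:13, $6:9}
[6] beq  $2, $6, L10  →  {$0:0, $1:1, $2:9, $3:13, $4:12, $5:13, $6:9}  ⟨branch taken⟩
[7] andi  $6, $4, 0  →  {$0:0, $1:1, $2:9, $3:13, $4:12, $5:13, $6:0}

0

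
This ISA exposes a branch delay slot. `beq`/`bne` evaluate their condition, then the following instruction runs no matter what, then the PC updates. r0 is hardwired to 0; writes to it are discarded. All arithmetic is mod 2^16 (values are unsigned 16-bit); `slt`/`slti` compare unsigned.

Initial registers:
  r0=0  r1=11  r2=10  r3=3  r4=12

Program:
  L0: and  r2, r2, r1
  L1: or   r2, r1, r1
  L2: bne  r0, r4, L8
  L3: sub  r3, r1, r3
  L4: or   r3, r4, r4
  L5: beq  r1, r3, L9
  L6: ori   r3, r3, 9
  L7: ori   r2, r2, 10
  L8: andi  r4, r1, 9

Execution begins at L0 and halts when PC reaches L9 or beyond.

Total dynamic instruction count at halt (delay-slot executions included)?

#0 and  r2, r2, r1 ; 0/11/10/3/12
#1 or   r2, r1, r1 ; 0/11/11/3/12
#2 bne  r0, r4, L8 ; 0/11/11/3/12 ; →target
#3 sub  r3, r1, r3 ; 0/11/11/8/12
#8 andi  r4, r1, 9 ; 0/11/11/8/9

5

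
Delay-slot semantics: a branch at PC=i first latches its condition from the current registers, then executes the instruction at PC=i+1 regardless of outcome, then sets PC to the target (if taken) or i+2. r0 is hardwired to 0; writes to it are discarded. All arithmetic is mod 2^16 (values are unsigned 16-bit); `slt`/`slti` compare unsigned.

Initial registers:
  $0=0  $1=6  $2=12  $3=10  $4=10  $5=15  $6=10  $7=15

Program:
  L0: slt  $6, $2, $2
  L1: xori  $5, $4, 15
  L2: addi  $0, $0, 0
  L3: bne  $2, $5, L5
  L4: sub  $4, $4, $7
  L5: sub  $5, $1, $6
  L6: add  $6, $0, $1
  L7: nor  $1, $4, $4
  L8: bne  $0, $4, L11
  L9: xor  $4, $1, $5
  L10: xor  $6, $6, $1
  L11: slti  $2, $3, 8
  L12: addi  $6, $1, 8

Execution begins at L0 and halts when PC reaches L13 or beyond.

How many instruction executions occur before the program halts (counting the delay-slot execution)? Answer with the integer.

[0] slt  $6, $2, $2  →  {$0:0, $1:6, $2:12, $3:10, $4:10, $5:15, $6:0, $7:15}
[1] xori  $5, $4, 15  →  {$0:0, $1:6, $2:12, $3:10, $4:10, $5:5, $6:0, $7:15}
[2] addi  $0, $0, 0  →  {$0:0, $1:6, $2:12, $3:10, $4:10, $5:5, $6:0, $7:15}
[3] bne  $2, $5, L5  →  {$0:0, $1:6, $2:12, $3:10, $4:10, $5:5, $6:0, $7:15}  ⟨branch taken⟩
[4] sub  $4, $4, $7  →  {$0:0, $1:6, $2:12, $3:10, $4:65531, $5:5, $6:0, $7:15}
[5] sub  $5, $1, $6  →  {$0:0, $1:6, $2:12, $3:10, $4:65531, $5:6, $6:0, $7:15}
[6] add  $6, $0, $1  →  {$0:0, $1:6, $2:12, $3:10, $4:65531, $5:6, $6:6, $7:15}
[7] nor  $1, $4, $4  →  {$0:0, $1:4, $2:12, $3:10, $4:65531, $5:6, $6:6, $7:15}
[8] bne  $0, $4, L11  →  {$0:0, $1:4, $2:12, $3:10, $4:65531, $5:6, $6:6, $7:15}  ⟨branch taken⟩
[9] xor  $4, $1, $5  →  {$0:0, $1:4, $2:12, $3:10, $4:2, $5:6, $6:6, $7:15}
[11] slti  $2, $3, 8  →  {$0:0, $1:4, $2:0, $3:10, $4:2, $5:6, $6:6, $7:15}
[12] addi  $6, $1, 8  →  {$0:0, $1:4, $2:0, $3:10, $4:2, $5:6, $6:12, $7:15}

12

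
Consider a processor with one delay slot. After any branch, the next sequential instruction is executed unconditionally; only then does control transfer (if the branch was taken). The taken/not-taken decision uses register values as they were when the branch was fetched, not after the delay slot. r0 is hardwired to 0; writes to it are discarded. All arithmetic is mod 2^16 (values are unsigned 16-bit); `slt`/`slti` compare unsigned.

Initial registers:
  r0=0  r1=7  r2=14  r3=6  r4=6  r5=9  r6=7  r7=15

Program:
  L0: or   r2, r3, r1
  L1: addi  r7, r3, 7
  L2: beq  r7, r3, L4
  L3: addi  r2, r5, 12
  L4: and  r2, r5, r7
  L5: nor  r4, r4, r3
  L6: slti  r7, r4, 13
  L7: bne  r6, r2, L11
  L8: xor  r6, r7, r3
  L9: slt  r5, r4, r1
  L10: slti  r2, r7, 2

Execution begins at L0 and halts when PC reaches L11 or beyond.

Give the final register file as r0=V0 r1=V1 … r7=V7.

r0=0 r1=7 r2=9 r3=6 r4=65529 r5=9 r6=6 r7=0

[0] or   r2, r3, r1  →  {r0:0, r1:7, r2:7, r3:6, r4:6, r5:9, r6:7, r7:15}
[1] addi  r7, r3, 7  →  {r0:0, r1:7, r2:7, r3:6, r4:6, r5:9, r6:7, r7:13}
[2] beq  r7, r3, L4  →  {r0:0, r1:7, r2:7, r3:6, r4:6, r5:9, r6:7, r7:13}  ⟨branch fallthrough⟩
[3] addi  r2, r5, 12  →  {r0:0, r1:7, r2:21, r3:6, r4:6, r5:9, r6:7, r7:13}
[4] and  r2, r5, r7  →  {r0:0, r1:7, r2:9, r3:6, r4:6, r5:9, r6:7, r7:13}
[5] nor  r4, r4, r3  →  {r0:0, r1:7, r2:9, r3:6, r4:65529, r5:9, r6:7, r7:13}
[6] slti  r7, r4, 13  →  {r0:0, r1:7, r2:9, r3:6, r4:65529, r5:9, r6:7, r7:0}
[7] bne  r6, r2, L11  →  {r0:0, r1:7, r2:9, r3:6, r4:65529, r5:9, r6:7, r7:0}  ⟨branch taken⟩
[8] xor  r6, r7, r3  →  {r0:0, r1:7, r2:9, r3:6, r4:65529, r5:9, r6:6, r7:0}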